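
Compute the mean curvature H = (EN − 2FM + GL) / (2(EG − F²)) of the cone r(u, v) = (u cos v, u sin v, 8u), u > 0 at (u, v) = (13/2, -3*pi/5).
H = 8*sqrt(65)/845

With E = 65, F = 0, G = u^2, L = 0, M = 0, N = 8*sqrt(65)*u^2/(65*Abs(u)), assemble
  H = (EN − 2FM + GL) / (2(EG − F²)) = 4*sqrt(65)/(65*Abs(u)).
At (u, v) = (13/2, -3*pi/5): H = 8*sqrt(65)/845.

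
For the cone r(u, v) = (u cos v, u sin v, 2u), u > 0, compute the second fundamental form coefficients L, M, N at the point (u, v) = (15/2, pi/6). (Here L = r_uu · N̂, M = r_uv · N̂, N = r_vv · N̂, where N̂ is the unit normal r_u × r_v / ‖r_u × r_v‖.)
L = 0;  M = 0;  N = 3*sqrt(5)

Compute the unit normal N̂(u, v) = (-2*sqrt(5)*u*cos(v)/(5*Abs(u)), -2*sqrt(5)*u*sin(v)/(5*Abs(u)), sqrt(5)*u/(5*Abs(u))), and the second partials r_uu, r_uv, r_vv. Take dot products:
  L(u, v) = r_uu · N̂ = 0,
  M(u, v) = r_uv · N̂ = 0,
  N(u, v) = r_vv · N̂ = 2*sqrt(5)*u^2/(5*Abs(u)).
Evaluating at (u, v) = (15/2, pi/6):
  L = 0, M = 0, N = 3*sqrt(5).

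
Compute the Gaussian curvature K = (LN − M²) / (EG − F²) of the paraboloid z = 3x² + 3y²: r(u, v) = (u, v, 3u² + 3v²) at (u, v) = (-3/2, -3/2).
K = 36/26569

Coefficients of the first fundamental form: E = 36*u^2 + 1, F = 36*u*v, G = 36*v^2 + 1.
Coefficients of the second fundamental form: L = 6/sqrt(36*u^2 + 36*v^2 + 1), M = 0, N = 6/sqrt(36*u^2 + 36*v^2 + 1).
Assemble K = (LN − M²)/(EG − F²) = 36/(1296*u^4 + 2592*u^2*v^2 + 72*u^2 + 1296*v^4 + 72*v^2 + 1). At (u, v) = (-3/2, -3/2): K = 36/26569.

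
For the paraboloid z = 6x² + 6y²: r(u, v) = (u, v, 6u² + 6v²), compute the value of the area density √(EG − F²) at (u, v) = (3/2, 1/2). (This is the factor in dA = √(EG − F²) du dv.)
√(EG − F²)|_{(3/2, 1/2)} = 19

E = 144*u^2 + 1, F = 144*u*v, G = 144*v^2 + 1, so EG − F² = 144*u^2 + 144*v^2 + 1. Taking the positive square root: √(EG − F²) = sqrt(144*u^2 + 144*v^2 + 1). At (u, v) = (3/2, 1/2): 19.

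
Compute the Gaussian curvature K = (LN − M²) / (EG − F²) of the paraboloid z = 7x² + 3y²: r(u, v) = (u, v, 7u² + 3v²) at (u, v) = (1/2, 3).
K = 21/34969

Coefficients of the first fundamental form: E = 196*u^2 + 1, F = 84*u*v, G = 36*v^2 + 1.
Coefficients of the second fundamental form: L = 14/sqrt(196*u^2 + 36*v^2 + 1), M = 0, N = 6/sqrt(196*u^2 + 36*v^2 + 1).
Assemble K = (LN − M²)/(EG − F²) = 84/(38416*u^4 + 14112*u^2*v^2 + 392*u^2 + 1296*v^4 + 72*v^2 + 1). At (u, v) = (1/2, 3): K = 21/34969.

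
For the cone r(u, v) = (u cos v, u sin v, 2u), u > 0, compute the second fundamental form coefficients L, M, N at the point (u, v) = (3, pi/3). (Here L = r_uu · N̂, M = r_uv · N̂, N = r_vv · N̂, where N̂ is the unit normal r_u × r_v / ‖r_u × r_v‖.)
L = 0;  M = 0;  N = 6*sqrt(5)/5

Compute the unit normal N̂(u, v) = (-2*sqrt(5)*u*cos(v)/(5*Abs(u)), -2*sqrt(5)*u*sin(v)/(5*Abs(u)), sqrt(5)*u/(5*Abs(u))), and the second partials r_uu, r_uv, r_vv. Take dot products:
  L(u, v) = r_uu · N̂ = 0,
  M(u, v) = r_uv · N̂ = 0,
  N(u, v) = r_vv · N̂ = 2*sqrt(5)*u^2/(5*Abs(u)).
Evaluating at (u, v) = (3, pi/3):
  L = 0, M = 0, N = 6*sqrt(5)/5.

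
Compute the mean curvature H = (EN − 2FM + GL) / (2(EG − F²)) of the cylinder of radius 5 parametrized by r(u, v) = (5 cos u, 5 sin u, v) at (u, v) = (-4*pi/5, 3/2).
H = -1/10

With E = 25, F = 0, G = 1, L = -5, M = 0, N = 0, assemble
  H = (EN − 2FM + GL) / (2(EG − F²)) = -1/10.
At (u, v) = (-4*pi/5, 3/2): H = -1/10.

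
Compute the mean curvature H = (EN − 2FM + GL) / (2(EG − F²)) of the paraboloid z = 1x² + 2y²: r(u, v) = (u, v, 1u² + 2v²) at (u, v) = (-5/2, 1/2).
H = 19*sqrt(30)/300

With E = 4*u^2 + 1, F = 8*u*v, G = 16*v^2 + 1, L = 2/sqrt(4*u^2 + 16*v^2 + 1), M = 0, N = 4/sqrt(4*u^2 + 16*v^2 + 1), assemble
  H = (EN − 2FM + GL) / (2(EG − F²)) = (8*u^2 + 16*v^2 + 3)/(4*u^2 + 16*v^2 + 1)^(3/2).
At (u, v) = (-5/2, 1/2): H = 19*sqrt(30)/300.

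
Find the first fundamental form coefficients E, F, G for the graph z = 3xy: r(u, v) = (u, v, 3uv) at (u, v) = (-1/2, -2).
E = 37;  F = 9;  G = 13/4

Partials: r_u = (1, 0, 3*v), r_v = (0, 1, 3*u). As functions of (u, v):
  E = r_u · r_u = 9*v^2 + 1,
  F = r_u · r_v = 9*u*v,
  G = r_v · r_v = 9*u^2 + 1.
Evaluating at (u, v) = (-1/2, -2): E = 37, F = 9, G = 13/4.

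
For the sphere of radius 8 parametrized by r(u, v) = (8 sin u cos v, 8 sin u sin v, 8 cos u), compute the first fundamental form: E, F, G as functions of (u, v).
E = 64;  F = 0;  G = 64*sin(u)^2

Compute partials: r_u = (8*cos(u)*cos(v), 8*sin(v)*cos(u), -8*sin(u)), r_v = (-8*sin(u)*sin(v), 8*sin(u)*cos(v), 0). Then
  E = r_u · r_u = 64,
  F = r_u · r_v = 0,
  G = r_v · r_v = 64*sin(u)^2.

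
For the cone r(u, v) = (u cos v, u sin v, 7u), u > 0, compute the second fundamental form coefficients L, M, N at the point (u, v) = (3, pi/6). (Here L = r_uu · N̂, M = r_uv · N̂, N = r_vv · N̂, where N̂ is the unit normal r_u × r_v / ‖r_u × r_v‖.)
L = 0;  M = 0;  N = 21*sqrt(2)/10

Compute the unit normal N̂(u, v) = (-7*sqrt(2)*u*cos(v)/(10*Abs(u)), -7*sqrt(2)*u*sin(v)/(10*Abs(u)), sqrt(2)*u/(10*Abs(u))), and the second partials r_uu, r_uv, r_vv. Take dot products:
  L(u, v) = r_uu · N̂ = 0,
  M(u, v) = r_uv · N̂ = 0,
  N(u, v) = r_vv · N̂ = 7*sqrt(2)*u^2/(10*Abs(u)).
Evaluating at (u, v) = (3, pi/6):
  L = 0, M = 0, N = 21*sqrt(2)/10.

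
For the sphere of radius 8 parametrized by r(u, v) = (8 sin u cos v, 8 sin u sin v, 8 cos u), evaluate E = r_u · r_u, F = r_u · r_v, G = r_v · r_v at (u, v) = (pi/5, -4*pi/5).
E = 64;  F = 0;  G = 40 - 8*sqrt(5)

Partials: r_u = (8*cos(u)*cos(v), 8*sin(v)*cos(u), -8*sin(u)), r_v = (-8*sin(u)*sin(v), 8*sin(u)*cos(v), 0). As functions of (u, v):
  E = r_u · r_u = 64,
  F = r_u · r_v = 0,
  G = r_v · r_v = 64*sin(u)^2.
Evaluating at (u, v) = (pi/5, -4*pi/5): E = 64, F = 0, G = 40 - 8*sqrt(5).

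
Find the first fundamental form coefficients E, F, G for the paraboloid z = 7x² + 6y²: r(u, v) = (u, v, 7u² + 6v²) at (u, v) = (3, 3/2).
E = 1765;  F = 756;  G = 325

Partials: r_u = (1, 0, 14*u), r_v = (0, 1, 12*v). As functions of (u, v):
  E = r_u · r_u = 196*u^2 + 1,
  F = r_u · r_v = 168*u*v,
  G = r_v · r_v = 144*v^2 + 1.
Evaluating at (u, v) = (3, 3/2): E = 1765, F = 756, G = 325.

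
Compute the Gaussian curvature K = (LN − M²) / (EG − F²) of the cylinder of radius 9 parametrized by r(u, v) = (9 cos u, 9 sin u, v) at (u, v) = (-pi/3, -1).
K = 0

Coefficients of the first fundamental form: E = 81, F = 0, G = 1.
Coefficients of the second fundamental form: L = -9, M = 0, N = 0.
Assemble K = (LN − M²)/(EG − F²) = 0. At (u, v) = (-pi/3, -1): K = 0.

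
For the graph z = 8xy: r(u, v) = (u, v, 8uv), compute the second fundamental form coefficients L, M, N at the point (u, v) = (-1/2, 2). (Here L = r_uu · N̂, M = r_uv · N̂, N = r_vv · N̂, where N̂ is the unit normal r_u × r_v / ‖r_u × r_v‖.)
L = 0;  M = 8*sqrt(273)/273;  N = 0

Compute the unit normal N̂(u, v) = (-8*v/sqrt(64*u^2 + 64*v^2 + 1), -8*u/sqrt(64*u^2 + 64*v^2 + 1), 1/sqrt(64*u^2 + 64*v^2 + 1)), and the second partials r_uu, r_uv, r_vv. Take dot products:
  L(u, v) = r_uu · N̂ = 0,
  M(u, v) = r_uv · N̂ = 8/sqrt(64*u^2 + 64*v^2 + 1),
  N(u, v) = r_vv · N̂ = 0.
Evaluating at (u, v) = (-1/2, 2):
  L = 0, M = 8*sqrt(273)/273, N = 0.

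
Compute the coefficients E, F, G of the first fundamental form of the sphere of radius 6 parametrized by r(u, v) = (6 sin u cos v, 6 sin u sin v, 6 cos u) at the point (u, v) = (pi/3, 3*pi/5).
E = 36;  F = 0;  G = 27

Partials: r_u = (6*cos(u)*cos(v), 6*sin(v)*cos(u), -6*sin(u)), r_v = (-6*sin(u)*sin(v), 6*sin(u)*cos(v), 0). As functions of (u, v):
  E = r_u · r_u = 36,
  F = r_u · r_v = 0,
  G = r_v · r_v = 36*sin(u)^2.
Evaluating at (u, v) = (pi/3, 3*pi/5): E = 36, F = 0, G = 27.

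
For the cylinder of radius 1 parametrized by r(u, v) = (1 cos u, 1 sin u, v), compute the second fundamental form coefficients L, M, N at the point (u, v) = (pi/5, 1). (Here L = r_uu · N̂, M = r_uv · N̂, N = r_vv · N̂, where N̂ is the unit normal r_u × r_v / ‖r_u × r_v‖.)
L = -1;  M = 0;  N = 0

Compute the unit normal N̂(u, v) = (cos(u), sin(u), 0), and the second partials r_uu, r_uv, r_vv. Take dot products:
  L(u, v) = r_uu · N̂ = -1,
  M(u, v) = r_uv · N̂ = 0,
  N(u, v) = r_vv · N̂ = 0.
Evaluating at (u, v) = (pi/5, 1):
  L = -1, M = 0, N = 0.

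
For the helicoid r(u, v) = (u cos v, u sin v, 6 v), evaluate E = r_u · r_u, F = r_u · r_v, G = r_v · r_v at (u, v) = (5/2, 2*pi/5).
E = 1;  F = 0;  G = 169/4

Partials: r_u = (cos(v), sin(v), 0), r_v = (-u*sin(v), u*cos(v), 6). As functions of (u, v):
  E = r_u · r_u = 1,
  F = r_u · r_v = 0,
  G = r_v · r_v = u^2 + 36.
Evaluating at (u, v) = (5/2, 2*pi/5): E = 1, F = 0, G = 169/4.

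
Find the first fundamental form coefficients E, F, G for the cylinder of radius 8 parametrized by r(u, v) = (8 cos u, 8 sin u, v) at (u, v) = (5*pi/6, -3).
E = 64;  F = 0;  G = 1

Partials: r_u = (-8*sin(u), 8*cos(u), 0), r_v = (0, 0, 1). As functions of (u, v):
  E = r_u · r_u = 64,
  F = r_u · r_v = 0,
  G = r_v · r_v = 1.
Evaluating at (u, v) = (5*pi/6, -3): E = 64, F = 0, G = 1.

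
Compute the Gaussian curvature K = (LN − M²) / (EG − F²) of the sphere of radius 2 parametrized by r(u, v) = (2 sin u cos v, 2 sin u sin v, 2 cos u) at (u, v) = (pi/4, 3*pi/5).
K = 1/4

Coefficients of the first fundamental form: E = 4, F = 0, G = 4*sin(u)^2.
Coefficients of the second fundamental form: L = -2*sin(u)/Abs(sin(u)), M = 0, N = -2*sin(u)^3/Abs(sin(u)).
Assemble K = (LN − M²)/(EG − F²) = 1/4. At (u, v) = (pi/4, 3*pi/5): K = 1/4.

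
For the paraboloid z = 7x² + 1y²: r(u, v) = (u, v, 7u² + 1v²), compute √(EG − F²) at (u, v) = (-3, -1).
√(EG − F²)|_{(-3, -1)} = sqrt(1769)

E = 196*u^2 + 1, F = 28*u*v, G = 4*v^2 + 1; EG − F² = 196*u^2 + 4*v^2 + 1; √(EG − F²) = sqrt(196*u^2 + 4*v^2 + 1). At the given point: sqrt(1769).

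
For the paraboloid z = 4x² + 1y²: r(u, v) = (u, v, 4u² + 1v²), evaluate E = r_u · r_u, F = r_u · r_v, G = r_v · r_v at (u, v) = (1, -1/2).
E = 65;  F = -8;  G = 2

Partials: r_u = (1, 0, 8*u), r_v = (0, 1, 2*v). As functions of (u, v):
  E = r_u · r_u = 64*u^2 + 1,
  F = r_u · r_v = 16*u*v,
  G = r_v · r_v = 4*v^2 + 1.
Evaluating at (u, v) = (1, -1/2): E = 65, F = -8, G = 2.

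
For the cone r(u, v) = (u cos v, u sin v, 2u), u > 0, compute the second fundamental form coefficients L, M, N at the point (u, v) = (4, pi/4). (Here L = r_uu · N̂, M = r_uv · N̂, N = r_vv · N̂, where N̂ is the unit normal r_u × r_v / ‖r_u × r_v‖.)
L = 0;  M = 0;  N = 8*sqrt(5)/5

Compute the unit normal N̂(u, v) = (-2*sqrt(5)*u*cos(v)/(5*Abs(u)), -2*sqrt(5)*u*sin(v)/(5*Abs(u)), sqrt(5)*u/(5*Abs(u))), and the second partials r_uu, r_uv, r_vv. Take dot products:
  L(u, v) = r_uu · N̂ = 0,
  M(u, v) = r_uv · N̂ = 0,
  N(u, v) = r_vv · N̂ = 2*sqrt(5)*u^2/(5*Abs(u)).
Evaluating at (u, v) = (4, pi/4):
  L = 0, M = 0, N = 8*sqrt(5)/5.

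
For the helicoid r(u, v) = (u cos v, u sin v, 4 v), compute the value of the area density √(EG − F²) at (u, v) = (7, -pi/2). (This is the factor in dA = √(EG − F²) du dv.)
√(EG − F²)|_{(7, -pi/2)} = sqrt(65)

E = 1, F = 0, G = u^2 + 16, so EG − F² = u^2 + 16. Taking the positive square root: √(EG − F²) = sqrt(u^2 + 16). At (u, v) = (7, -pi/2): sqrt(65).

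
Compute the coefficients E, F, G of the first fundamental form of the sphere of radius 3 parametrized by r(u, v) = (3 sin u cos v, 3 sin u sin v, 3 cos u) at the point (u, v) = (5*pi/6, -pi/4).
E = 9;  F = 0;  G = 9/4

Partials: r_u = (3*cos(u)*cos(v), 3*sin(v)*cos(u), -3*sin(u)), r_v = (-3*sin(u)*sin(v), 3*sin(u)*cos(v), 0). As functions of (u, v):
  E = r_u · r_u = 9,
  F = r_u · r_v = 0,
  G = r_v · r_v = 9*sin(u)^2.
Evaluating at (u, v) = (5*pi/6, -pi/4): E = 9, F = 0, G = 9/4.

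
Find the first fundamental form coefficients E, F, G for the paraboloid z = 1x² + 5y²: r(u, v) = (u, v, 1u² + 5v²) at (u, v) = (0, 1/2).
E = 1;  F = 0;  G = 26

Partials: r_u = (1, 0, 2*u), r_v = (0, 1, 10*v). As functions of (u, v):
  E = r_u · r_u = 4*u^2 + 1,
  F = r_u · r_v = 20*u*v,
  G = r_v · r_v = 100*v^2 + 1.
Evaluating at (u, v) = (0, 1/2): E = 1, F = 0, G = 26.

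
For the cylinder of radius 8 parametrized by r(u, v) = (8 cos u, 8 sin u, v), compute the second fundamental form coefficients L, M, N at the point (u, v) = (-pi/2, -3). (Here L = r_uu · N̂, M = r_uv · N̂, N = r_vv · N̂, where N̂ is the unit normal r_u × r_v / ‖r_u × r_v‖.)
L = -8;  M = 0;  N = 0

Compute the unit normal N̂(u, v) = (cos(u), sin(u), 0), and the second partials r_uu, r_uv, r_vv. Take dot products:
  L(u, v) = r_uu · N̂ = -8,
  M(u, v) = r_uv · N̂ = 0,
  N(u, v) = r_vv · N̂ = 0.
Evaluating at (u, v) = (-pi/2, -3):
  L = -8, M = 0, N = 0.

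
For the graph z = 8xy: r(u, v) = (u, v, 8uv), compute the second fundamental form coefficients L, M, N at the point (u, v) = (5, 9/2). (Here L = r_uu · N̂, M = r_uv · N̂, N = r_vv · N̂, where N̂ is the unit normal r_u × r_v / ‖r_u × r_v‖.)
L = 0;  M = 8*sqrt(2897)/2897;  N = 0

Compute the unit normal N̂(u, v) = (-8*v/sqrt(64*u^2 + 64*v^2 + 1), -8*u/sqrt(64*u^2 + 64*v^2 + 1), 1/sqrt(64*u^2 + 64*v^2 + 1)), and the second partials r_uu, r_uv, r_vv. Take dot products:
  L(u, v) = r_uu · N̂ = 0,
  M(u, v) = r_uv · N̂ = 8/sqrt(64*u^2 + 64*v^2 + 1),
  N(u, v) = r_vv · N̂ = 0.
Evaluating at (u, v) = (5, 9/2):
  L = 0, M = 8*sqrt(2897)/2897, N = 0.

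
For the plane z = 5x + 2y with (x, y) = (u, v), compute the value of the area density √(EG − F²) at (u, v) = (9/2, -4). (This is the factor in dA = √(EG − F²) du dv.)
√(EG − F²)|_{(9/2, -4)} = sqrt(30)

E = 26, F = 10, G = 5, so EG − F² = 30. Taking the positive square root: √(EG − F²) = sqrt(30). At (u, v) = (9/2, -4): sqrt(30).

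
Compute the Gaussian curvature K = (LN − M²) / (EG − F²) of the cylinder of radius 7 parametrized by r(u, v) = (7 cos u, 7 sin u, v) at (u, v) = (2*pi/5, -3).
K = 0

Coefficients of the first fundamental form: E = 49, F = 0, G = 1.
Coefficients of the second fundamental form: L = -7, M = 0, N = 0.
Assemble K = (LN − M²)/(EG − F²) = 0. At (u, v) = (2*pi/5, -3): K = 0.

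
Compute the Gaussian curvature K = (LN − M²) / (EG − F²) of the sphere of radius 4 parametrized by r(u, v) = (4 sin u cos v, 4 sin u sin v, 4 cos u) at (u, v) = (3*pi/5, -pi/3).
K = 1/16

Coefficients of the first fundamental form: E = 16, F = 0, G = 16*sin(u)^2.
Coefficients of the second fundamental form: L = -4*sin(u)/Abs(sin(u)), M = 0, N = -4*sin(u)^3/Abs(sin(u)).
Assemble K = (LN − M²)/(EG − F²) = 1/16. At (u, v) = (3*pi/5, -pi/3): K = 1/16.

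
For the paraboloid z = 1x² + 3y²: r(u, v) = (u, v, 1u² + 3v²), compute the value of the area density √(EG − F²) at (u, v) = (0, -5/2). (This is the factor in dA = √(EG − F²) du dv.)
√(EG − F²)|_{(0, -5/2)} = sqrt(226)

E = 4*u^2 + 1, F = 12*u*v, G = 36*v^2 + 1, so EG − F² = 4*u^2 + 36*v^2 + 1. Taking the positive square root: √(EG − F²) = sqrt(4*u^2 + 36*v^2 + 1). At (u, v) = (0, -5/2): sqrt(226).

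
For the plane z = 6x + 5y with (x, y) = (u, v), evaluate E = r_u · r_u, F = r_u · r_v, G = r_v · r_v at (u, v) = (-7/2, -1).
E = 37;  F = 30;  G = 26

Partials: r_u = (1, 0, 6), r_v = (0, 1, 5). As functions of (u, v):
  E = r_u · r_u = 37,
  F = r_u · r_v = 30,
  G = r_v · r_v = 26.
Evaluating at (u, v) = (-7/2, -1): E = 37, F = 30, G = 26.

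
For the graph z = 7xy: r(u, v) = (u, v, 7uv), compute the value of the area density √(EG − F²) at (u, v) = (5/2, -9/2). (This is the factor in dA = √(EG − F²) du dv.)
√(EG − F²)|_{(5/2, -9/2)} = sqrt(5198)/2

E = 49*v^2 + 1, F = 49*u*v, G = 49*u^2 + 1, so EG − F² = 49*u^2 + 49*v^2 + 1. Taking the positive square root: √(EG − F²) = sqrt(49*u^2 + 49*v^2 + 1). At (u, v) = (5/2, -9/2): sqrt(5198)/2.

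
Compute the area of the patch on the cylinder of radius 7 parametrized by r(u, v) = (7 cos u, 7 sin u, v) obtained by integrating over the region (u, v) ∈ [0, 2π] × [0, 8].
Area = 112*pi

Area = ∫∫ √(EG − F²) du dv with √(EG − F²) = 7. Integrating over [0, 2π] × [0, 8] gives 112*pi.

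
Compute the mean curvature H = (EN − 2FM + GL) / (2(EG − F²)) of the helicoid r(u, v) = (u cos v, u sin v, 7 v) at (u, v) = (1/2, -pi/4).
H = 0

With E = 1, F = 0, G = u^2 + 49, L = 0, M = -7/sqrt(u^2 + 49), N = 0, assemble
  H = (EN − 2FM + GL) / (2(EG − F²)) = 0.
At (u, v) = (1/2, -pi/4): H = 0.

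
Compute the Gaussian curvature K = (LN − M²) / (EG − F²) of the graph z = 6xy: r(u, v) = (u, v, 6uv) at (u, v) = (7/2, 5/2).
K = -36/444889

Coefficients of the first fundamental form: E = 36*v^2 + 1, F = 36*u*v, G = 36*u^2 + 1.
Coefficients of the second fundamental form: L = 0, M = 6/sqrt(36*u^2 + 36*v^2 + 1), N = 0.
Assemble K = (LN − M²)/(EG − F²) = -36/(1296*u^4 + 2592*u^2*v^2 + 72*u^2 + 1296*v^4 + 72*v^2 + 1). At (u, v) = (7/2, 5/2): K = -36/444889.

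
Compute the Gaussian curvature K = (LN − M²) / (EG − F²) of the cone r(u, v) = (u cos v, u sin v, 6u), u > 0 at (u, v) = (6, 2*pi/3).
K = 0

Coefficients of the first fundamental form: E = 37, F = 0, G = u^2.
Coefficients of the second fundamental form: L = 0, M = 0, N = 6*sqrt(37)*u^2/(37*Abs(u)).
Assemble K = (LN − M²)/(EG − F²) = 0. At (u, v) = (6, 2*pi/3): K = 0.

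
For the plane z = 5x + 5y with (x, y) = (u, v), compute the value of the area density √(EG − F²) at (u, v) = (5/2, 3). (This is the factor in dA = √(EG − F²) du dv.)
√(EG − F²)|_{(5/2, 3)} = sqrt(51)

E = 26, F = 25, G = 26, so EG − F² = 51. Taking the positive square root: √(EG − F²) = sqrt(51). At (u, v) = (5/2, 3): sqrt(51).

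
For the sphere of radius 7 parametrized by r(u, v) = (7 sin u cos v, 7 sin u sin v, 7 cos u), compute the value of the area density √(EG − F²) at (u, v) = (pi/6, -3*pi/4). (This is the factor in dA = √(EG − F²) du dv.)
√(EG − F²)|_{(pi/6, -3*pi/4)} = 49/2

E = 49, F = 0, G = 49*sin(u)^2, so EG − F² = 2401*sin(u)^2. Taking the positive square root: √(EG − F²) = 49*Abs(sin(u)). At (u, v) = (pi/6, -3*pi/4): 49/2.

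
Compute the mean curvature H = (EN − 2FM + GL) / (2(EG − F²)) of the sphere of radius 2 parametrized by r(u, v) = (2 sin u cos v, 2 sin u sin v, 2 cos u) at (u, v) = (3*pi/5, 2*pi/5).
H = -1/2

With E = 4, F = 0, G = 4*sin(u)^2, L = -2*sin(u)/Abs(sin(u)), M = 0, N = -2*sin(u)^3/Abs(sin(u)), assemble
  H = (EN − 2FM + GL) / (2(EG − F²)) = -sin(u)/(2*Abs(sin(u))).
At (u, v) = (3*pi/5, 2*pi/5): H = -1/2.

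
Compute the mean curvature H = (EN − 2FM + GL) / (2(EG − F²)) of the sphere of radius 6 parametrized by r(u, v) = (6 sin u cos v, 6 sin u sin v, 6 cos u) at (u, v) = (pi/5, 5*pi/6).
H = -1/6

With E = 36, F = 0, G = 36*sin(u)^2, L = -6*sin(u)/Abs(sin(u)), M = 0, N = -6*sin(u)^3/Abs(sin(u)), assemble
  H = (EN − 2FM + GL) / (2(EG − F²)) = -sin(u)/(6*Abs(sin(u))).
At (u, v) = (pi/5, 5*pi/6): H = -1/6.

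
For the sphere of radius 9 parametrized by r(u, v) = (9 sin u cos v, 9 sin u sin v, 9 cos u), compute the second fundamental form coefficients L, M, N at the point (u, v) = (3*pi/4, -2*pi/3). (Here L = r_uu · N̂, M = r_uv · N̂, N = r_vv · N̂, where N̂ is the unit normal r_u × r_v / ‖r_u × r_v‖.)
L = -9;  M = 0;  N = -9/2

Compute the unit normal N̂(u, v) = (sin(u)^2*cos(v)/Abs(sin(u)), sin(u)^2*sin(v)/Abs(sin(u)), sin(2*u)/(2*Abs(sin(u)))), and the second partials r_uu, r_uv, r_vv. Take dot products:
  L(u, v) = r_uu · N̂ = -9*sin(u)/Abs(sin(u)),
  M(u, v) = r_uv · N̂ = 0,
  N(u, v) = r_vv · N̂ = -9*sin(u)^3/Abs(sin(u)).
Evaluating at (u, v) = (3*pi/4, -2*pi/3):
  L = -9, M = 0, N = -9/2.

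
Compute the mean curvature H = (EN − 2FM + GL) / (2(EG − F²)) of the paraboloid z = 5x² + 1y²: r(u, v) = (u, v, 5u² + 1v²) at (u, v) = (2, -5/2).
H = 59*sqrt(426)/20164

With E = 100*u^2 + 1, F = 20*u*v, G = 4*v^2 + 1, L = 10/sqrt(100*u^2 + 4*v^2 + 1), M = 0, N = 2/sqrt(100*u^2 + 4*v^2 + 1), assemble
  H = (EN − 2FM + GL) / (2(EG − F²)) = 2*(50*u^2 + 10*v^2 + 3)/(100*u^2 + 4*v^2 + 1)^(3/2).
At (u, v) = (2, -5/2): H = 59*sqrt(426)/20164.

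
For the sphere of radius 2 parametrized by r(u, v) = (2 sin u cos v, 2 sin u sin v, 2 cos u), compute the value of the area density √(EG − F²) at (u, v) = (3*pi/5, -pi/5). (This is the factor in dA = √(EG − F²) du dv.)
√(EG − F²)|_{(3*pi/5, -pi/5)} = sqrt(2*sqrt(5) + 10)

E = 4, F = 0, G = 4*sin(u)^2, so EG − F² = 16*sin(u)^2. Taking the positive square root: √(EG − F²) = 4*Abs(sin(u)). At (u, v) = (3*pi/5, -pi/5): sqrt(2*sqrt(5) + 10).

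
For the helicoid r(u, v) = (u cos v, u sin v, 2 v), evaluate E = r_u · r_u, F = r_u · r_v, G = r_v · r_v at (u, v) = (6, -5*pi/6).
E = 1;  F = 0;  G = 40

Partials: r_u = (cos(v), sin(v), 0), r_v = (-u*sin(v), u*cos(v), 2). As functions of (u, v):
  E = r_u · r_u = 1,
  F = r_u · r_v = 0,
  G = r_v · r_v = u^2 + 4.
Evaluating at (u, v) = (6, -5*pi/6): E = 1, F = 0, G = 40.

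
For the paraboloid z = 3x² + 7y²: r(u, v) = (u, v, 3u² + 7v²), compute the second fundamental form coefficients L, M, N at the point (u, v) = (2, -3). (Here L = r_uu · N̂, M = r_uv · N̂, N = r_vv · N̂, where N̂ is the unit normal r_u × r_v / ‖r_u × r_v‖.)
L = 6*sqrt(1909)/1909;  M = 0;  N = 14*sqrt(1909)/1909

Compute the unit normal N̂(u, v) = (-6*u/sqrt(36*u^2 + 196*v^2 + 1), -14*v/sqrt(36*u^2 + 196*v^2 + 1), 1/sqrt(36*u^2 + 196*v^2 + 1)), and the second partials r_uu, r_uv, r_vv. Take dot products:
  L(u, v) = r_uu · N̂ = 6/sqrt(36*u^2 + 196*v^2 + 1),
  M(u, v) = r_uv · N̂ = 0,
  N(u, v) = r_vv · N̂ = 14/sqrt(36*u^2 + 196*v^2 + 1).
Evaluating at (u, v) = (2, -3):
  L = 6*sqrt(1909)/1909, M = 0, N = 14*sqrt(1909)/1909.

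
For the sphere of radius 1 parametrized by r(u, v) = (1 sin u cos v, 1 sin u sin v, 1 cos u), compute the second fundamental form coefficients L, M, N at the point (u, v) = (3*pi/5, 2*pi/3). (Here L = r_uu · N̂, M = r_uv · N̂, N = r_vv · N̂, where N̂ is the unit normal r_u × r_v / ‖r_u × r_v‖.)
L = -1;  M = 0;  N = -5/8 - sqrt(5)/8

Compute the unit normal N̂(u, v) = (sin(u)^2*cos(v)/Abs(sin(u)), sin(u)^2*sin(v)/Abs(sin(u)), sin(2*u)/(2*Abs(sin(u)))), and the second partials r_uu, r_uv, r_vv. Take dot products:
  L(u, v) = r_uu · N̂ = -sin(u)/Abs(sin(u)),
  M(u, v) = r_uv · N̂ = 0,
  N(u, v) = r_vv · N̂ = -sin(u)^3/Abs(sin(u)).
Evaluating at (u, v) = (3*pi/5, 2*pi/3):
  L = -1, M = 0, N = -5/8 - sqrt(5)/8.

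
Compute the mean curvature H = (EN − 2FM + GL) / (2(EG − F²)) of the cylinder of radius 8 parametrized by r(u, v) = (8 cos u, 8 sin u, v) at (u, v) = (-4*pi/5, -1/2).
H = -1/16

With E = 64, F = 0, G = 1, L = -8, M = 0, N = 0, assemble
  H = (EN − 2FM + GL) / (2(EG − F²)) = -1/16.
At (u, v) = (-4*pi/5, -1/2): H = -1/16.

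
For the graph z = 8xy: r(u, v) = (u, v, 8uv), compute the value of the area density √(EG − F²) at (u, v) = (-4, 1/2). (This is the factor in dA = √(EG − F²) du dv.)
√(EG − F²)|_{(-4, 1/2)} = sqrt(1041)

E = 64*v^2 + 1, F = 64*u*v, G = 64*u^2 + 1, so EG − F² = 64*u^2 + 64*v^2 + 1. Taking the positive square root: √(EG − F²) = sqrt(64*u^2 + 64*v^2 + 1). At (u, v) = (-4, 1/2): sqrt(1041).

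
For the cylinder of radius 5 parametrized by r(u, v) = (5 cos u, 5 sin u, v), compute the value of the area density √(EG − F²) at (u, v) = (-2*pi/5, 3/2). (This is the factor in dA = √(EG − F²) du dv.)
√(EG − F²)|_{(-2*pi/5, 3/2)} = 5

E = 25, F = 0, G = 1, so EG − F² = 25. Taking the positive square root: √(EG − F²) = 5. At (u, v) = (-2*pi/5, 3/2): 5.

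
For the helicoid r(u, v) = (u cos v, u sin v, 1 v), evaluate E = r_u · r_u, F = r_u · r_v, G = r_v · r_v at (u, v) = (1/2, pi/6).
E = 1;  F = 0;  G = 5/4

Partials: r_u = (cos(v), sin(v), 0), r_v = (-u*sin(v), u*cos(v), 1). As functions of (u, v):
  E = r_u · r_u = 1,
  F = r_u · r_v = 0,
  G = r_v · r_v = u^2 + 1.
Evaluating at (u, v) = (1/2, pi/6): E = 1, F = 0, G = 5/4.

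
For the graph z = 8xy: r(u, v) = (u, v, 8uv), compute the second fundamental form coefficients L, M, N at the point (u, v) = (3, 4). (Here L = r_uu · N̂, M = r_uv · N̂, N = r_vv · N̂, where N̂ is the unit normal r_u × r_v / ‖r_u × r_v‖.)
L = 0;  M = 8*sqrt(1601)/1601;  N = 0

Compute the unit normal N̂(u, v) = (-8*v/sqrt(64*u^2 + 64*v^2 + 1), -8*u/sqrt(64*u^2 + 64*v^2 + 1), 1/sqrt(64*u^2 + 64*v^2 + 1)), and the second partials r_uu, r_uv, r_vv. Take dot products:
  L(u, v) = r_uu · N̂ = 0,
  M(u, v) = r_uv · N̂ = 8/sqrt(64*u^2 + 64*v^2 + 1),
  N(u, v) = r_vv · N̂ = 0.
Evaluating at (u, v) = (3, 4):
  L = 0, M = 8*sqrt(1601)/1601, N = 0.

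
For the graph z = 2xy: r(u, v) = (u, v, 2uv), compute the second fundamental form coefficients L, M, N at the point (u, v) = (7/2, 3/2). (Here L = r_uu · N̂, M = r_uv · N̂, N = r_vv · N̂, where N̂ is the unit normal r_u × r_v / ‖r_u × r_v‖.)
L = 0;  M = 2*sqrt(59)/59;  N = 0

Compute the unit normal N̂(u, v) = (-2*v/sqrt(4*u^2 + 4*v^2 + 1), -2*u/sqrt(4*u^2 + 4*v^2 + 1), 1/sqrt(4*u^2 + 4*v^2 + 1)), and the second partials r_uu, r_uv, r_vv. Take dot products:
  L(u, v) = r_uu · N̂ = 0,
  M(u, v) = r_uv · N̂ = 2/sqrt(4*u^2 + 4*v^2 + 1),
  N(u, v) = r_vv · N̂ = 0.
Evaluating at (u, v) = (7/2, 3/2):
  L = 0, M = 2*sqrt(59)/59, N = 0.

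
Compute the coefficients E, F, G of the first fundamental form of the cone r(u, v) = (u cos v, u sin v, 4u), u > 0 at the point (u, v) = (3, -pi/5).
E = 17;  F = 0;  G = 9

Partials: r_u = (cos(v), sin(v), 4), r_v = (-u*sin(v), u*cos(v), 0). As functions of (u, v):
  E = r_u · r_u = 17,
  F = r_u · r_v = 0,
  G = r_v · r_v = u^2.
Evaluating at (u, v) = (3, -pi/5): E = 17, F = 0, G = 9.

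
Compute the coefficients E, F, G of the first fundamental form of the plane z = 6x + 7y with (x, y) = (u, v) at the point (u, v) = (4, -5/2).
E = 37;  F = 42;  G = 50

Partials: r_u = (1, 0, 6), r_v = (0, 1, 7). As functions of (u, v):
  E = r_u · r_u = 37,
  F = r_u · r_v = 42,
  G = r_v · r_v = 50.
Evaluating at (u, v) = (4, -5/2): E = 37, F = 42, G = 50.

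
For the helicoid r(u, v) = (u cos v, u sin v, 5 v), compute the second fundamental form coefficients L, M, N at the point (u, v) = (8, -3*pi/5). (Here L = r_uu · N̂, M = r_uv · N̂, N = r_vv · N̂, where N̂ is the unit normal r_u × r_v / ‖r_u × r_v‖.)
L = 0;  M = -5*sqrt(89)/89;  N = 0

Compute the unit normal N̂(u, v) = (5*sin(v)/sqrt(u^2 + 25), -5*cos(v)/sqrt(u^2 + 25), u/sqrt(u^2 + 25)), and the second partials r_uu, r_uv, r_vv. Take dot products:
  L(u, v) = r_uu · N̂ = 0,
  M(u, v) = r_uv · N̂ = -5/sqrt(u^2 + 25),
  N(u, v) = r_vv · N̂ = 0.
Evaluating at (u, v) = (8, -3*pi/5):
  L = 0, M = -5*sqrt(89)/89, N = 0.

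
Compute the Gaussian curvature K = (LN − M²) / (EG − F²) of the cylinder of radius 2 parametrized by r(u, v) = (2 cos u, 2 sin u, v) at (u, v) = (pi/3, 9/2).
K = 0

Coefficients of the first fundamental form: E = 4, F = 0, G = 1.
Coefficients of the second fundamental form: L = -2, M = 0, N = 0.
Assemble K = (LN − M²)/(EG − F²) = 0. At (u, v) = (pi/3, 9/2): K = 0.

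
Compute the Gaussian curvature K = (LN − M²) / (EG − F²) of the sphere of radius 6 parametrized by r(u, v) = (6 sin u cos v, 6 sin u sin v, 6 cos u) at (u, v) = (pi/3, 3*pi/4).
K = 1/36

Coefficients of the first fundamental form: E = 36, F = 0, G = 36*sin(u)^2.
Coefficients of the second fundamental form: L = -6*sin(u)/Abs(sin(u)), M = 0, N = -6*sin(u)^3/Abs(sin(u)).
Assemble K = (LN − M²)/(EG − F²) = 1/36. At (u, v) = (pi/3, 3*pi/4): K = 1/36.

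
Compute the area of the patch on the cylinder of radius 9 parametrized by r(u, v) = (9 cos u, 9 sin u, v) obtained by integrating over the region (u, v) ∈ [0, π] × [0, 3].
Area = 27*pi

Area = ∫∫ √(EG − F²) du dv with √(EG − F²) = 9. Integrating over [0, π] × [0, 3] gives 27*pi.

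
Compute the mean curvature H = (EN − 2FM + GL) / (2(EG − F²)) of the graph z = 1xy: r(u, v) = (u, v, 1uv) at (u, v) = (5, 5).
H = -25*sqrt(51)/2601

With E = v^2 + 1, F = u*v, G = u^2 + 1, L = 0, M = 1/sqrt(u^2 + v^2 + 1), N = 0, assemble
  H = (EN − 2FM + GL) / (2(EG − F²)) = -u*v/(u^2 + v^2 + 1)^(3/2).
At (u, v) = (5, 5): H = -25*sqrt(51)/2601.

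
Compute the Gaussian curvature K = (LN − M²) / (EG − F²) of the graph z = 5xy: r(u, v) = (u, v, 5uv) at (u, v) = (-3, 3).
K = -25/203401

Coefficients of the first fundamental form: E = 25*v^2 + 1, F = 25*u*v, G = 25*u^2 + 1.
Coefficients of the second fundamental form: L = 0, M = 5/sqrt(25*u^2 + 25*v^2 + 1), N = 0.
Assemble K = (LN − M²)/(EG − F²) = -25/(625*u^4 + 1250*u^2*v^2 + 50*u^2 + 625*v^4 + 50*v^2 + 1). At (u, v) = (-3, 3): K = -25/203401.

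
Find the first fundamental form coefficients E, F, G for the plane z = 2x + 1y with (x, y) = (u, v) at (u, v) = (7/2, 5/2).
E = 5;  F = 2;  G = 2

Partials: r_u = (1, 0, 2), r_v = (0, 1, 1). As functions of (u, v):
  E = r_u · r_u = 5,
  F = r_u · r_v = 2,
  G = r_v · r_v = 2.
Evaluating at (u, v) = (7/2, 5/2): E = 5, F = 2, G = 2.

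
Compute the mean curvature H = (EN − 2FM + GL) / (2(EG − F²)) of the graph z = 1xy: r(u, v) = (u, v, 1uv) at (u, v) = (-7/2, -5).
H = -140*sqrt(17)/7803

With E = v^2 + 1, F = u*v, G = u^2 + 1, L = 0, M = 1/sqrt(u^2 + v^2 + 1), N = 0, assemble
  H = (EN − 2FM + GL) / (2(EG − F²)) = -u*v/(u^2 + v^2 + 1)^(3/2).
At (u, v) = (-7/2, -5): H = -140*sqrt(17)/7803.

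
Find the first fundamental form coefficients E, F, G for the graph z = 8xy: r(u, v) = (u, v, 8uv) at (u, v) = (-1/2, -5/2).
E = 401;  F = 80;  G = 17

Partials: r_u = (1, 0, 8*v), r_v = (0, 1, 8*u). As functions of (u, v):
  E = r_u · r_u = 64*v^2 + 1,
  F = r_u · r_v = 64*u*v,
  G = r_v · r_v = 64*u^2 + 1.
Evaluating at (u, v) = (-1/2, -5/2): E = 401, F = 80, G = 17.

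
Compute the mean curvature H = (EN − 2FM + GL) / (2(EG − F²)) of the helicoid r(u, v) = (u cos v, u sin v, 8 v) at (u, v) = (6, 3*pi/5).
H = 0

With E = 1, F = 0, G = u^2 + 64, L = 0, M = -8/sqrt(u^2 + 64), N = 0, assemble
  H = (EN − 2FM + GL) / (2(EG − F²)) = 0.
At (u, v) = (6, 3*pi/5): H = 0.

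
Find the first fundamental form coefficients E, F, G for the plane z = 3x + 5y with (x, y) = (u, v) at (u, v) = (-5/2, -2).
E = 10;  F = 15;  G = 26

Partials: r_u = (1, 0, 3), r_v = (0, 1, 5). As functions of (u, v):
  E = r_u · r_u = 10,
  F = r_u · r_v = 15,
  G = r_v · r_v = 26.
Evaluating at (u, v) = (-5/2, -2): E = 10, F = 15, G = 26.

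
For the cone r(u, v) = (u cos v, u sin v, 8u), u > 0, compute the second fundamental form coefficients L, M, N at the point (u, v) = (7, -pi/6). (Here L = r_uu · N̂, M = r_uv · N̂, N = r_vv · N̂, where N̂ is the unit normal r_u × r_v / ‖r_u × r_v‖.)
L = 0;  M = 0;  N = 56*sqrt(65)/65

Compute the unit normal N̂(u, v) = (-8*sqrt(65)*u*cos(v)/(65*Abs(u)), -8*sqrt(65)*u*sin(v)/(65*Abs(u)), sqrt(65)*u/(65*Abs(u))), and the second partials r_uu, r_uv, r_vv. Take dot products:
  L(u, v) = r_uu · N̂ = 0,
  M(u, v) = r_uv · N̂ = 0,
  N(u, v) = r_vv · N̂ = 8*sqrt(65)*u^2/(65*Abs(u)).
Evaluating at (u, v) = (7, -pi/6):
  L = 0, M = 0, N = 56*sqrt(65)/65.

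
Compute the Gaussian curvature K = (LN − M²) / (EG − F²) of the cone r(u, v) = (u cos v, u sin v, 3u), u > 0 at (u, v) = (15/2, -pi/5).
K = 0

Coefficients of the first fundamental form: E = 10, F = 0, G = u^2.
Coefficients of the second fundamental form: L = 0, M = 0, N = 3*sqrt(10)*u^2/(10*Abs(u)).
Assemble K = (LN − M²)/(EG − F²) = 0. At (u, v) = (15/2, -pi/5): K = 0.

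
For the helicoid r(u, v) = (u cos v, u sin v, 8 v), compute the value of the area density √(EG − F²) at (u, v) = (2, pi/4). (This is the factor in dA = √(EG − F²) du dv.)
√(EG − F²)|_{(2, pi/4)} = 2*sqrt(17)

E = 1, F = 0, G = u^2 + 64, so EG − F² = u^2 + 64. Taking the positive square root: √(EG − F²) = sqrt(u^2 + 64). At (u, v) = (2, pi/4): 2*sqrt(17).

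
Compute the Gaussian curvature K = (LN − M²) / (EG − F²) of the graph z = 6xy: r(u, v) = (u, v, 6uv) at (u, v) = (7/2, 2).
K = -9/85849

Coefficients of the first fundamental form: E = 36*v^2 + 1, F = 36*u*v, G = 36*u^2 + 1.
Coefficients of the second fundamental form: L = 0, M = 6/sqrt(36*u^2 + 36*v^2 + 1), N = 0.
Assemble K = (LN − M²)/(EG − F²) = -36/(1296*u^4 + 2592*u^2*v^2 + 72*u^2 + 1296*v^4 + 72*v^2 + 1). At (u, v) = (7/2, 2): K = -9/85849.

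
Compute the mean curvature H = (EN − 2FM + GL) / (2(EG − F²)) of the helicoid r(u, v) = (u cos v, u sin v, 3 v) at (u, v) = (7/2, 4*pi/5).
H = 0

With E = 1, F = 0, G = u^2 + 9, L = 0, M = -3/sqrt(u^2 + 9), N = 0, assemble
  H = (EN − 2FM + GL) / (2(EG − F²)) = 0.
At (u, v) = (7/2, 4*pi/5): H = 0.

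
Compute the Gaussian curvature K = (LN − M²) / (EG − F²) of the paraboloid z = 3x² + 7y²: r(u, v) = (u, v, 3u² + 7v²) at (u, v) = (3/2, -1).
K = 21/19321

Coefficients of the first fundamental form: E = 36*u^2 + 1, F = 84*u*v, G = 196*v^2 + 1.
Coefficients of the second fundamental form: L = 6/sqrt(36*u^2 + 196*v^2 + 1), M = 0, N = 14/sqrt(36*u^2 + 196*v^2 + 1).
Assemble K = (LN − M²)/(EG − F²) = 84/(1296*u^4 + 14112*u^2*v^2 + 72*u^2 + 38416*v^4 + 392*v^2 + 1). At (u, v) = (3/2, -1): K = 21/19321.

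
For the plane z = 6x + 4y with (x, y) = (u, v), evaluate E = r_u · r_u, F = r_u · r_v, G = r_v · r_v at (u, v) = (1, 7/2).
E = 37;  F = 24;  G = 17

Partials: r_u = (1, 0, 6), r_v = (0, 1, 4). As functions of (u, v):
  E = r_u · r_u = 37,
  F = r_u · r_v = 24,
  G = r_v · r_v = 17.
Evaluating at (u, v) = (1, 7/2): E = 37, F = 24, G = 17.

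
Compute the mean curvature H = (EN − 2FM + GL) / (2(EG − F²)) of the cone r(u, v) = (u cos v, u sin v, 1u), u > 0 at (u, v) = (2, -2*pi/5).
H = sqrt(2)/8

With E = 2, F = 0, G = u^2, L = 0, M = 0, N = sqrt(2)*u^2/(2*Abs(u)), assemble
  H = (EN − 2FM + GL) / (2(EG − F²)) = sqrt(2)/(4*Abs(u)).
At (u, v) = (2, -2*pi/5): H = sqrt(2)/8.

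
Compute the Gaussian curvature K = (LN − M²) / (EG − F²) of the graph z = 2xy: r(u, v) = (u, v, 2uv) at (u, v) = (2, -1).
K = -4/441

Coefficients of the first fundamental form: E = 4*v^2 + 1, F = 4*u*v, G = 4*u^2 + 1.
Coefficients of the second fundamental form: L = 0, M = 2/sqrt(4*u^2 + 4*v^2 + 1), N = 0.
Assemble K = (LN − M²)/(EG − F²) = -4/(16*u^4 + 32*u^2*v^2 + 8*u^2 + 16*v^4 + 8*v^2 + 1). At (u, v) = (2, -1): K = -4/441.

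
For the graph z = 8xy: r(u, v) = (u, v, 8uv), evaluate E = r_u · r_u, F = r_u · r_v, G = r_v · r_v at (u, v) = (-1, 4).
E = 1025;  F = -256;  G = 65

Partials: r_u = (1, 0, 8*v), r_v = (0, 1, 8*u). As functions of (u, v):
  E = r_u · r_u = 64*v^2 + 1,
  F = r_u · r_v = 64*u*v,
  G = r_v · r_v = 64*u^2 + 1.
Evaluating at (u, v) = (-1, 4): E = 1025, F = -256, G = 65.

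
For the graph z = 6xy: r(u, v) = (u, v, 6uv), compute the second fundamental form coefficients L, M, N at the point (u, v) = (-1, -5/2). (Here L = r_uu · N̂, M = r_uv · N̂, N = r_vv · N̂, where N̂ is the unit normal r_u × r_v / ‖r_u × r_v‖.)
L = 0;  M = 3*sqrt(262)/131;  N = 0

Compute the unit normal N̂(u, v) = (-6*v/sqrt(36*u^2 + 36*v^2 + 1), -6*u/sqrt(36*u^2 + 36*v^2 + 1), 1/sqrt(36*u^2 + 36*v^2 + 1)), and the second partials r_uu, r_uv, r_vv. Take dot products:
  L(u, v) = r_uu · N̂ = 0,
  M(u, v) = r_uv · N̂ = 6/sqrt(36*u^2 + 36*v^2 + 1),
  N(u, v) = r_vv · N̂ = 0.
Evaluating at (u, v) = (-1, -5/2):
  L = 0, M = 3*sqrt(262)/131, N = 0.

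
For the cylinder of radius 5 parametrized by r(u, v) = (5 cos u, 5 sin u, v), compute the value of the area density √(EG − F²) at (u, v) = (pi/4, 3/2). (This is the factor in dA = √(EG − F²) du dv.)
√(EG − F²)|_{(pi/4, 3/2)} = 5

E = 25, F = 0, G = 1, so EG − F² = 25. Taking the positive square root: √(EG − F²) = 5. At (u, v) = (pi/4, 3/2): 5.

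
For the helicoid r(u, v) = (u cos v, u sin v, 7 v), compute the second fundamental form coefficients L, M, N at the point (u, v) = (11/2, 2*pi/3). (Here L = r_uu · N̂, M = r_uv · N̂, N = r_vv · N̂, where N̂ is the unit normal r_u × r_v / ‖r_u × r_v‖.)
L = 0;  M = -14*sqrt(317)/317;  N = 0

Compute the unit normal N̂(u, v) = (7*sin(v)/sqrt(u^2 + 49), -7*cos(v)/sqrt(u^2 + 49), u/sqrt(u^2 + 49)), and the second partials r_uu, r_uv, r_vv. Take dot products:
  L(u, v) = r_uu · N̂ = 0,
  M(u, v) = r_uv · N̂ = -7/sqrt(u^2 + 49),
  N(u, v) = r_vv · N̂ = 0.
Evaluating at (u, v) = (11/2, 2*pi/3):
  L = 0, M = -14*sqrt(317)/317, N = 0.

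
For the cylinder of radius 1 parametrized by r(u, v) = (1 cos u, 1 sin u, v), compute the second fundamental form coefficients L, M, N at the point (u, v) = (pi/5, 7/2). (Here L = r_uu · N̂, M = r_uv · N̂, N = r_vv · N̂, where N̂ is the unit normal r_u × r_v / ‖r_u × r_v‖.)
L = -1;  M = 0;  N = 0

Compute the unit normal N̂(u, v) = (cos(u), sin(u), 0), and the second partials r_uu, r_uv, r_vv. Take dot products:
  L(u, v) = r_uu · N̂ = -1,
  M(u, v) = r_uv · N̂ = 0,
  N(u, v) = r_vv · N̂ = 0.
Evaluating at (u, v) = (pi/5, 7/2):
  L = -1, M = 0, N = 0.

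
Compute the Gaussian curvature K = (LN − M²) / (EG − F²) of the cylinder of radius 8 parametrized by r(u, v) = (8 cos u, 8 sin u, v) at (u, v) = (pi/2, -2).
K = 0

Coefficients of the first fundamental form: E = 64, F = 0, G = 1.
Coefficients of the second fundamental form: L = -8, M = 0, N = 0.
Assemble K = (LN − M²)/(EG − F²) = 0. At (u, v) = (pi/2, -2): K = 0.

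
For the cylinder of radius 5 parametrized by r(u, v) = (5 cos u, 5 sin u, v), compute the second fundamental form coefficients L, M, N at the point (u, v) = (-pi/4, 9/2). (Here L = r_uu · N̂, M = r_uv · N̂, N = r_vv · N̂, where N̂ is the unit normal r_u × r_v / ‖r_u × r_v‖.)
L = -5;  M = 0;  N = 0

Compute the unit normal N̂(u, v) = (cos(u), sin(u), 0), and the second partials r_uu, r_uv, r_vv. Take dot products:
  L(u, v) = r_uu · N̂ = -5,
  M(u, v) = r_uv · N̂ = 0,
  N(u, v) = r_vv · N̂ = 0.
Evaluating at (u, v) = (-pi/4, 9/2):
  L = -5, M = 0, N = 0.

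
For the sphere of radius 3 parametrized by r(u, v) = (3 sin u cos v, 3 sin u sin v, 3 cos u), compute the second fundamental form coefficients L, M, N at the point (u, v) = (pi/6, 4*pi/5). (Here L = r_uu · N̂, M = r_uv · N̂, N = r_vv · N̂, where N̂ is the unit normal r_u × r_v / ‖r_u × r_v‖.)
L = -3;  M = 0;  N = -3/4

Compute the unit normal N̂(u, v) = (sin(u)^2*cos(v)/Abs(sin(u)), sin(u)^2*sin(v)/Abs(sin(u)), sin(2*u)/(2*Abs(sin(u)))), and the second partials r_uu, r_uv, r_vv. Take dot products:
  L(u, v) = r_uu · N̂ = -3*sin(u)/Abs(sin(u)),
  M(u, v) = r_uv · N̂ = 0,
  N(u, v) = r_vv · N̂ = -3*sin(u)^3/Abs(sin(u)).
Evaluating at (u, v) = (pi/6, 4*pi/5):
  L = -3, M = 0, N = -3/4.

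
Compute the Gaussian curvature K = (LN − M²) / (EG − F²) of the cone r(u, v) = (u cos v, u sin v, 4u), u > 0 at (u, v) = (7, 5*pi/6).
K = 0

Coefficients of the first fundamental form: E = 17, F = 0, G = u^2.
Coefficients of the second fundamental form: L = 0, M = 0, N = 4*sqrt(17)*u^2/(17*Abs(u)).
Assemble K = (LN − M²)/(EG − F²) = 0. At (u, v) = (7, 5*pi/6): K = 0.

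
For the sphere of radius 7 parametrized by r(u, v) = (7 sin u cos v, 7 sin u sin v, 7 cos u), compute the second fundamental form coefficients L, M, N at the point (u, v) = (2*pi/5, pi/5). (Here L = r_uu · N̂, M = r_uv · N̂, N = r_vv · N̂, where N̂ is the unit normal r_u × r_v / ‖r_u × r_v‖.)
L = -7;  M = 0;  N = -35/8 - 7*sqrt(5)/8

Compute the unit normal N̂(u, v) = (sin(u)^2*cos(v)/Abs(sin(u)), sin(u)^2*sin(v)/Abs(sin(u)), sin(2*u)/(2*Abs(sin(u)))), and the second partials r_uu, r_uv, r_vv. Take dot products:
  L(u, v) = r_uu · N̂ = -7*sin(u)/Abs(sin(u)),
  M(u, v) = r_uv · N̂ = 0,
  N(u, v) = r_vv · N̂ = -7*sin(u)^3/Abs(sin(u)).
Evaluating at (u, v) = (2*pi/5, pi/5):
  L = -7, M = 0, N = -35/8 - 7*sqrt(5)/8.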